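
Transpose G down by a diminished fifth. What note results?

C#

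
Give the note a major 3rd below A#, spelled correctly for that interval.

F#

A third below A lands on the letter F.
A major third spans 4 semitones, so A# moves to pitch class 6. On the letter F that is F#.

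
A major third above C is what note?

E

C up a major third is E, so the target letter is E.
From C, a major third is 4 semitones up: E.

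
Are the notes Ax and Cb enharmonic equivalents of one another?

A## = pitch class 11 and Cb = pitch class 11 — the same pitch class, so they are enharmonic equivalents.

Yes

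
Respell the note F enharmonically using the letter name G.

Plain G sits 2 semitones above F, so on the letter G the same pitch needs a double flat: Gbb.

Gbb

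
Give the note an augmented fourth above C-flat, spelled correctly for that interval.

F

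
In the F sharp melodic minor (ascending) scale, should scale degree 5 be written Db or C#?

C#

Each scale degree takes a distinct letter name. Degree 5 of a scale on F must use the letter C.
C# and Db are enharmonically the same pitch, but only C# uses the letter C, so it is the correct spelling here.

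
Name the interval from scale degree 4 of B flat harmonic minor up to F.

Scale degree 4 of Bb harmonic minor is Eb.
Eb up to F: letters E→F make it a second; 2 semitones makes it major.

major second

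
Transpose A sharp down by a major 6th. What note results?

C#

A down a major sixth is C, so the target letter is C.
From A#, a major sixth is 9 semitones down: C#.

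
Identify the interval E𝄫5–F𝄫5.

The letter names run E→F, a span of 1 letter step, so the interval is some kind of second.
Ebb to Fbb is 1 semitone. A major second is 2, so 1 makes it minor.

minor second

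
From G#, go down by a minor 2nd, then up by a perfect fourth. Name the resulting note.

B#

A minor second down from G# is F## (letter F, 1 semitone down).
A perfect fourth up from F## is B# (letter B, 5 semitones up).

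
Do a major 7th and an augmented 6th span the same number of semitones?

No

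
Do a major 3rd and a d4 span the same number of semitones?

Yes

A major third spans 4 semitones; a diminished fourth spans 4.
They are enharmonically equivalent.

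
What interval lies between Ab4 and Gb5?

minor seventh

The letter names run A→G, a span of 6 letter steps, so the interval is some kind of seventh.
Ab to Gb is 10 semitones. A major seventh is 11, so 10 makes it minor.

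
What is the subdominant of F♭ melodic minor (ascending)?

The Fb melodic minor (ascending) scale runs Fb Gb Abb Bbb Cb Db Eb.
Degree 4 is Bbb.

Bbb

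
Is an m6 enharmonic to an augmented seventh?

No

A minor sixth spans 8 semitones; an augmented seventh spans 12.
The spans differ, so they are not enharmonic equivalents.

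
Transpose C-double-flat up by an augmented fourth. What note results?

C up a perfect fourth is F, so the target letter is F.
From Cbb, an augmented fourth is 6 semitones up: Fb.

Fb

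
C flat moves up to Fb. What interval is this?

perfect fourth

Counting letters C–D–E–F gives a fourth.
Cb→Fb = 5 semitones, exactly the perfect fourth.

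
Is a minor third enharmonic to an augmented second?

A minor third spans 3 semitones; an augmented second spans 3.
They are enharmonically equivalent.

Yes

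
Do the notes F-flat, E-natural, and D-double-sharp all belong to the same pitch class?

Yes

Fb is pitch class 4; E is pitch class 4; D## is pitch class 4.
All spellings map to pitch class 4, so they are enharmonically equivalent.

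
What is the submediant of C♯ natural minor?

A

The C# natural minor scale runs C# D# E F# G# A B.
Degree 6 is A.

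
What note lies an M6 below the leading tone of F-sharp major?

The leading tone of F# major is E#.
A major sixth (9 semitones) below E# lands on the letter G, giving G#.

G#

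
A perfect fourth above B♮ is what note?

E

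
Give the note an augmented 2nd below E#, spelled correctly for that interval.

D

A second below E lands on the letter D.
An augmented second spans 3 semitones, so E# moves to pitch class 2. On the letter D that is D.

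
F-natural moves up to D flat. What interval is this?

minor sixth

The letter names run F→D, a span of 5 letter steps, so the interval is some kind of sixth.
F to Db is 8 semitones. A major sixth is 9, so 8 makes it minor.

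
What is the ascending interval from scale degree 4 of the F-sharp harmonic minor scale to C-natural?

Scale degree 4 of F# harmonic minor is B.
B up to C: letters B→C make it a second; 1 semitone makes it minor.

minor second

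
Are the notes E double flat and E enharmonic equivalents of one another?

Ebb is pitch class 2; E is pitch class 4.
The pitch classes differ (2 vs. 4), so they are not enharmonic equivalents.

No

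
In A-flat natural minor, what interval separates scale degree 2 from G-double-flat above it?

Scale degree 2 of Ab natural minor is Bb.
Bb up to Gbb: letters B→G make it a sixth; 7 semitones makes it diminished.

diminished sixth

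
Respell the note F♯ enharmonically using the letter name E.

F# is pitch class 6. The letter E alone is pitch class 4.
To reach pitch class 6 from E requires an offset of +2 semitones, i.e. double sharp: E##.

E##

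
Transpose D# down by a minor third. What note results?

B#

D down a major third is Bb, so the target letter is B.
From D#, a minor third is 3 semitones down: B#.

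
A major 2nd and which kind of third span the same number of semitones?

diminished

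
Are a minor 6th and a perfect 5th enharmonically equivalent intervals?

A minor sixth spans 8 semitones; a perfect fifth spans 7.
The spans differ, so they are not enharmonic equivalents.

No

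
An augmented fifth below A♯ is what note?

A fifth below A lands on the letter D.
An augmented fifth spans 8 semitones, so A# moves to pitch class 2. On the letter D that is D.

D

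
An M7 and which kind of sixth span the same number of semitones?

A major seventh spans 11 semitones.
A sixth spanning 11 semitones is doubly augmented (the major sixth is 9).

doubly augmented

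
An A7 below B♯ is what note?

C

A seventh below B lands on the letter C.
An augmented seventh spans 12 semitones, so B# moves to pitch class 0. On the letter C that is C.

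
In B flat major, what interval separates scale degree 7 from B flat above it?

Scale degree 7 of Bb major is A.
A up to Bb: letters A→B make it a second; 1 semitone makes it minor.

minor second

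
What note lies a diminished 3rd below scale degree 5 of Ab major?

Scale degree 5 of Ab major is Eb.
A diminished third (2 semitones) below Eb lands on the letter C, giving C#.

C#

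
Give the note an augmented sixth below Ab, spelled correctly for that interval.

Cbb

A sixth below A lands on the letter C.
An augmented sixth spans 10 semitones, so Ab moves to pitch class 10. On the letter C that is Cbb.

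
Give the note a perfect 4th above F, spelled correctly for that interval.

Bb

F up a perfect fourth is Bb, so the target letter is B.
From F, a perfect fourth is 5 semitones up: Bb.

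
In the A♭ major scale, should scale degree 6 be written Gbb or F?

F

Each scale degree takes a distinct letter name. Degree 6 of a scale on A must use the letter F.
F and Gbb are enharmonically the same pitch, but only F uses the letter F, so it is the correct spelling here.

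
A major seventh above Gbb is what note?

Fb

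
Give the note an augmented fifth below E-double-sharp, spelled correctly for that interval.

A#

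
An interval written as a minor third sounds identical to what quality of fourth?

doubly diminished

A minor third spans 3 semitones.
A fourth spanning 3 semitones is doubly diminished (the perfect fourth is 5).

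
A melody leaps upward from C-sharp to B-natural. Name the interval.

The letter names run C→B, a span of 6 letter steps, so the interval is some kind of seventh.
C# to B is 10 semitones. A major seventh is 11, so 10 makes it minor.

minor seventh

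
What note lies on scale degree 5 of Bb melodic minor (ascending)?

Degree 5 takes the letter 4 steps above B, which is F.
In melodic minor (ascending), degree 5 sits 7 semitones above the tonic. Bb + 7 semitones is pitch class 5, spelled on F as F.

F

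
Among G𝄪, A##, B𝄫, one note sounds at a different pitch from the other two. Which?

In 12-tone equal temperament, enharmonic equivalents share a pitch class. G## is pitch class 9; A## is pitch class 11; Bbb is pitch class 9.
G## and Bbb share pitch class 9, while A## is pitch class 11.

A##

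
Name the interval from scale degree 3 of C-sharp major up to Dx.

Scale degree 3 of C# major is E#.
E# up to D##: letters E→D make it a seventh; 11 semitones makes it major.

major seventh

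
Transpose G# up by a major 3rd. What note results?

A third above G lands on the letter B.
A major third spans 4 semitones, so G# moves to pitch class 0. On the letter B that is B#.

B#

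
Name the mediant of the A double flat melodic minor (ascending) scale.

Cbb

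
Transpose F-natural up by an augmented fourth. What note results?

B

F up a perfect fourth is Bb, so the target letter is B.
From F, an augmented fourth is 6 semitones up: B.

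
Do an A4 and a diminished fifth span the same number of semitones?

Yes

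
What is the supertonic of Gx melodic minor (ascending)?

Degree 2 takes the letter 1 step above G, which is A.
In melodic minor (ascending), degree 2 sits 2 semitones above the tonic. G## + 2 semitones is pitch class 11, spelled on A as A##.

A##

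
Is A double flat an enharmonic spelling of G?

Abb is pitch class 7; G is pitch class 7.
All spellings map to pitch class 7, so they are enharmonically equivalent.

Yes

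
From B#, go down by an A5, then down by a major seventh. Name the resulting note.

An augmented fifth down from B# is E (letter E, 8 semitones down).
A major seventh down from E is F (letter F, 11 semitones down).

F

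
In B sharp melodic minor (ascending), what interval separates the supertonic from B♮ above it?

diminished seventh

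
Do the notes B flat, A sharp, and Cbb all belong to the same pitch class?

Yes

Bb = pitch class 10 and A# = pitch class 10 and Cbb = pitch class 10 — the same pitch class, so they are enharmonic equivalents.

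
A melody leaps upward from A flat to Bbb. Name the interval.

minor second

The letter names run A→B, a span of 1 letter step, so the interval is some kind of second.
Ab to Bbb is 1 semitone. A major second is 2, so 1 makes it minor.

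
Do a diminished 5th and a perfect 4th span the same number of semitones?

A diminished fifth spans 6 semitones; a perfect fourth spans 5.
The spans differ, so they are not enharmonic equivalents.

No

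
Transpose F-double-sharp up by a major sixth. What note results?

D##

F up a major sixth is D, so the target letter is D.
From F##, a major sixth is 9 semitones up: D##.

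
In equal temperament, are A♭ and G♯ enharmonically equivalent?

Yes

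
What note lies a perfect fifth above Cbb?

C up a perfect fifth is G, so the target letter is G.
From Cbb, a perfect fifth is 7 semitones up: Gbb.

Gbb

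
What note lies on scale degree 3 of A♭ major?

C

The Ab major scale runs Ab Bb C Db Eb F G.
Degree 3 is C.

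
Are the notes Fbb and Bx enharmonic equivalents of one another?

Two spellings are enharmonically equivalent only if they share a pitch class.
Here Fbb → 3, B## → 1; 1 ≠ 3, so they are not.

No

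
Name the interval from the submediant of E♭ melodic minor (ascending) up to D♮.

The submediant of Eb melodic minor (ascending) is C.
C up to D: letters C→D make it a second; 2 semitones makes it major.

major second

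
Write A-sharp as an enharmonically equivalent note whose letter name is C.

A# is pitch class 10. The letter C alone is pitch class 0.
To reach pitch class 10 from C requires an offset of -2 semitones, i.e. double flat: Cbb.

Cbb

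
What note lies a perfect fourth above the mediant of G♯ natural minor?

E

The mediant of G# natural minor is B.
A perfect fourth (5 semitones) above B lands on the letter E, giving E.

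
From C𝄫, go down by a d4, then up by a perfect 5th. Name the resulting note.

A diminished fourth down from Cbb is Gb (letter G, 4 semitones down).
A perfect fifth up from Gb is Db (letter D, 7 semitones up).

Db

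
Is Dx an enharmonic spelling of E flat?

No

D## is pitch class 4; Eb is pitch class 3.
The pitch classes differ (4 vs. 3), so they are not enharmonic equivalents.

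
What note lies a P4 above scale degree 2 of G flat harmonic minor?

Scale degree 2 of Gb harmonic minor is Ab.
A perfect fourth (5 semitones) above Ab lands on the letter D, giving Db.

Db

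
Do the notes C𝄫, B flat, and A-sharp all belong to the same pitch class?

Cbb is pitch class 10; Bb is pitch class 10; A# is pitch class 10.
All spellings map to pitch class 10, so they are enharmonically equivalent.

Yes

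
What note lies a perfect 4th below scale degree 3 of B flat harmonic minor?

Ab

Scale degree 3 of Bb harmonic minor is Db.
A perfect fourth (5 semitones) below Db lands on the letter A, giving Ab.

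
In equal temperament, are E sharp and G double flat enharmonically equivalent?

Yes

E# is pitch class 5; Gbb is pitch class 5.
All spellings map to pitch class 5, so they are enharmonically equivalent.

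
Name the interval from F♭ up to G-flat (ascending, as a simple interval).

major second

Counting letters F–G gives a second.
Fb→Gb = 2 semitones, exactly the major second.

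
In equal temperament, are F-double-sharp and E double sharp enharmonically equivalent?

F## is pitch class 7; E## is pitch class 6.
The pitch classes differ (7 vs. 6), so they are not enharmonic equivalents.

No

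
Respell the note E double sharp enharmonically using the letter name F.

F#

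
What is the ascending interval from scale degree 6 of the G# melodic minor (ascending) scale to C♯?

minor sixth

Scale degree 6 of G# melodic minor (ascending) is E#.
E# up to C#: letters E→C make it a sixth; 8 semitones makes it minor.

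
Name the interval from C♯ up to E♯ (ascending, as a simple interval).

Counting letters C–D–E gives a third.
C#→E# = 4 semitones, exactly the major third.

major third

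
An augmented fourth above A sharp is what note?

D##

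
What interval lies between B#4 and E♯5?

perfect fourth

Counting letters B–C–D–E gives a fourth.
B#→E# = 5 semitones, exactly the perfect fourth.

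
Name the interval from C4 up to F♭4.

Counting letters C–D–E–F gives a fourth.
C→Fb = 4 semitones, 1 narrower than the perfect fourth (5), so diminished.

diminished fourth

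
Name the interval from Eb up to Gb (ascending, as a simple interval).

The letter names run E→G, a span of 2 letter steps, so the interval is some kind of third.
Eb to Gb is 3 semitones. A major third is 4, so 3 makes it minor.

minor third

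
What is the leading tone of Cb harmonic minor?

Degree 7 takes the letter 6 steps above C, which is B.
In harmonic minor, degree 7 sits 11 semitones above the tonic. Cb + 11 semitones is pitch class 10, spelled on B as Bb.

Bb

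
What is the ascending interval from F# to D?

Counting letters F–G–A–B–C–D gives a sixth.
F#→D = 8 semitones, 1 narrower than the major sixth (9), so minor.

minor sixth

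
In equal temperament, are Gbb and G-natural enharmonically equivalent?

No

Gbb is pitch class 5; G is pitch class 7.
The pitch classes differ (5 vs. 7), so they are not enharmonic equivalents.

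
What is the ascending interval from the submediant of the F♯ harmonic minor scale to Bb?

The submediant of F# harmonic minor is D.
D up to Bb: letters D→B make it a sixth; 8 semitones makes it minor.

minor sixth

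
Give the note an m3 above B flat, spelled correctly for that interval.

B up a major third is D#, so the target letter is D.
From Bb, a minor third is 3 semitones up: Db.

Db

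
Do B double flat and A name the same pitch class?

Bbb = pitch class 9 and A = pitch class 9 — the same pitch class, so they are enharmonic equivalents.

Yes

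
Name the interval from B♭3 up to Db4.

minor third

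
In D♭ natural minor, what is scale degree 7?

The Db natural minor scale runs Db Eb Fb Gb Ab Bbb Cb.
Degree 7 is Cb.

Cb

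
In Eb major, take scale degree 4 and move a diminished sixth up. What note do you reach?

Fbb

Scale degree 4 of Eb major is Ab.
A diminished sixth (7 semitones) above Ab lands on the letter F, giving Fbb.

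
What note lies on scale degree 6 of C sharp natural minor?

A

Degree 6 takes the letter 5 steps above C, which is A.
In natural minor, degree 6 sits 8 semitones above the tonic. C# + 8 semitones is pitch class 9, spelled on A as A.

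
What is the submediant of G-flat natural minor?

Ebb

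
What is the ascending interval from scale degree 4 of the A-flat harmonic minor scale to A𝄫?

Scale degree 4 of Ab harmonic minor is Db.
Db up to Abb: letters D→A make it a fifth; 6 semitones makes it diminished.

diminished fifth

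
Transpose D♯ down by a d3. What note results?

B##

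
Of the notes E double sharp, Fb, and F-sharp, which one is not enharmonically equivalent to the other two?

Fb

In 12-tone equal temperament, enharmonic equivalents share a pitch class. E## is pitch class 6; Fb is pitch class 4; F# is pitch class 6.
E## and F# share pitch class 6, while Fb is pitch class 4.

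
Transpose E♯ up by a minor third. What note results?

G#

A third above E lands on the letter G.
A minor third spans 3 semitones, so E# moves to pitch class 8. On the letter G that is G#.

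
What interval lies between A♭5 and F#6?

augmented sixth

Counting letters A–B–C–D–E–F gives a sixth.
Ab→F# = 10 semitones, 1 wider than the major sixth (9), so augmented.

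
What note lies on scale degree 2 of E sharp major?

F##

The E# major scale runs E# F## G## A# B# C## D##.
Degree 2 is F##.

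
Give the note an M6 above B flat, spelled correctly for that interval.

G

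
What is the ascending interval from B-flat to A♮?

Counting letters B–C–D–E–F–G–A gives a seventh.
Bb→A = 11 semitones, exactly the major seventh.

major seventh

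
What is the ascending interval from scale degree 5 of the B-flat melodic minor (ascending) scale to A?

major third

Scale degree 5 of Bb melodic minor (ascending) is F.
F up to A: letters F→A make it a third; 4 semitones makes it major.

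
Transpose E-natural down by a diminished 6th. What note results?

E down a major sixth is G, so the target letter is G.
From E, a diminished sixth is 7 semitones down: G##.

G##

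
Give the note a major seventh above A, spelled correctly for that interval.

G#

A seventh above A lands on the letter G.
A major seventh spans 11 semitones, so A moves to pitch class 8. On the letter G that is G#.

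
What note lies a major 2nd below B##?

B down a major second is A, so the target letter is A.
From B##, a major second is 2 semitones down: A##.

A##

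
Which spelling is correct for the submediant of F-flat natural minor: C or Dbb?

Each scale degree takes a distinct letter name. Degree 6 of a scale on F must use the letter D.
Dbb and C are enharmonically the same pitch, but only Dbb uses the letter D, so it is the correct spelling here.

Dbb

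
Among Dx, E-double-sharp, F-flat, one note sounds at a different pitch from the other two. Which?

In 12-tone equal temperament, enharmonic equivalents share a pitch class. D## is pitch class 4; E## is pitch class 6; Fb is pitch class 4.
D## and Fb share pitch class 4, while E## is pitch class 6.

E##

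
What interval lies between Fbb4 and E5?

The letter names run F→E, a span of 6 letter steps, so the interval is some kind of seventh.
Fbb to E is 13 semitones. A major seventh is 11, so 13 makes it doubly augmented.

doubly augmented seventh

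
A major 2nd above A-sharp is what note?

A second above A lands on the letter B.
A major second spans 2 semitones, so A# moves to pitch class 0. On the letter B that is B#.

B#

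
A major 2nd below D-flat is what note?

Cb

A second below D lands on the letter C.
A major second spans 2 semitones, so Db moves to pitch class 11. On the letter C that is Cb.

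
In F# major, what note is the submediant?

D#

The F# major scale runs F# G# A# B C# D# E#.
Degree 6 is D#.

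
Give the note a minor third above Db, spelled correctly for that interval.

Fb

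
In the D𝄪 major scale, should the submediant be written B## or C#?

B##

Each scale degree takes a distinct letter name. Degree 6 of a scale on D must use the letter B.
B## and C# are enharmonically the same pitch, but only B## uses the letter B, so it is the correct spelling here.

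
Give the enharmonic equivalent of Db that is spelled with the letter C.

Plain C sits 1 semitone below Db, so on the letter C the same pitch needs a sharp: C#.

C#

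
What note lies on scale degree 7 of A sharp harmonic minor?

G##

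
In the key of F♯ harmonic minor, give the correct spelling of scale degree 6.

D

The F# harmonic minor scale runs F# G# A B C# D E#.
Degree 6 is D.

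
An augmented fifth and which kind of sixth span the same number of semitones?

minor

An augmented fifth spans 8 semitones.
A sixth spanning 8 semitones is minor (the major sixth is 9).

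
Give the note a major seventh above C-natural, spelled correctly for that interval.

B

A seventh above C lands on the letter B.
A major seventh spans 11 semitones, so C moves to pitch class 11. On the letter B that is B.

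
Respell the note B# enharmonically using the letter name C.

C

Plain C sits at the same pitch as B#, so on the letter C the same pitch needs a natural: C.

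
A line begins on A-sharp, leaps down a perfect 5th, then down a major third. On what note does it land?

B

A perfect fifth down from A# is D# (letter D, 7 semitones down).
A major third down from D# is B (letter B, 4 semitones down).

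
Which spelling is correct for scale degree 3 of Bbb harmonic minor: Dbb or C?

Dbb

Each scale degree takes a distinct letter name. Degree 3 of a scale on B must use the letter D.
Dbb and C are enharmonically the same pitch, but only Dbb uses the letter D, so it is the correct spelling here.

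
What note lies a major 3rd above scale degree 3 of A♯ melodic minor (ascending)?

E#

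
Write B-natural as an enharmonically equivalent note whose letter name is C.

Plain C sits 1 semitone above B, so on the letter C the same pitch needs a flat: Cb.

Cb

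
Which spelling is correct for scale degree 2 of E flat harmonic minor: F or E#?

Each scale degree takes a distinct letter name. Degree 2 of a scale on E must use the letter F.
F and E# are enharmonically the same pitch, but only F uses the letter F, so it is the correct spelling here.

F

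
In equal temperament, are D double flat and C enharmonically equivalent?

Dbb = pitch class 0 and C = pitch class 0 — the same pitch class, so they are enharmonic equivalents.

Yes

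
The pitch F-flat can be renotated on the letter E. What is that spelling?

Fb is pitch class 4. The letter E alone is pitch class 4.
Pitch class 4 on E needs no accidental: E.

E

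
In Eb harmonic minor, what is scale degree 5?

Degree 5 takes the letter 4 steps above E, which is B.
In harmonic minor, degree 5 sits 7 semitones above the tonic. Eb + 7 semitones is pitch class 10, spelled on B as Bb.

Bb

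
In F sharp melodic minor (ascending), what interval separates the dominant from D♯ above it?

major second

The dominant of F# melodic minor (ascending) is C#.
C# up to D#: letters C→D make it a second; 2 semitones makes it major.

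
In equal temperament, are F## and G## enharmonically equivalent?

No

Two spellings are enharmonically equivalent only if they share a pitch class.
Here F## → 7, G## → 9; 7 ≠ 9, so they are not.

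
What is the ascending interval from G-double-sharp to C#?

diminished fourth

Counting letters G–A–B–C gives a fourth.
G##→C# = 4 semitones, 1 narrower than the perfect fourth (5), so diminished.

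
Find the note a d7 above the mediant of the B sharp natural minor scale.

C

The mediant of B# natural minor is D#.
A diminished seventh (9 semitones) above D# lands on the letter C, giving C.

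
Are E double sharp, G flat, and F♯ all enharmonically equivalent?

Yes

E## is pitch class 6; Gb is pitch class 6; F# is pitch class 6.
All spellings map to pitch class 6, so they are enharmonically equivalent.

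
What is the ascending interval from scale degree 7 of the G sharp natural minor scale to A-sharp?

major third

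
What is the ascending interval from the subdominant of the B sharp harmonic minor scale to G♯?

minor third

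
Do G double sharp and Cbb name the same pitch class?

No

G## is pitch class 9; Cbb is pitch class 10.
The pitch classes differ (9 vs. 10), so they are not enharmonic equivalents.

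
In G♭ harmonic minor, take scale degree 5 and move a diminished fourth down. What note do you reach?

Scale degree 5 of Gb harmonic minor is Db.
A diminished fourth (4 semitones) below Db lands on the letter A, giving A.

A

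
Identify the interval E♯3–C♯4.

minor sixth

Counting letters E–F–G–A–B–C gives a sixth.
E#→C# = 8 semitones, 1 narrower than the major sixth (9), so minor.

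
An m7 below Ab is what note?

Bb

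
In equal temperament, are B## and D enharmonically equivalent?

No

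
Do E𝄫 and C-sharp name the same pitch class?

No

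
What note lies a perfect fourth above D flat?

Gb

D up a perfect fourth is G, so the target letter is G.
From Db, a perfect fourth is 5 semitones up: Gb.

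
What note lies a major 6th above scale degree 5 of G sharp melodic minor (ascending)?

Scale degree 5 of G# melodic minor (ascending) is D#.
A major sixth (9 semitones) above D# lands on the letter B, giving B#.

B#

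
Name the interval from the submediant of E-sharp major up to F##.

perfect fourth

The submediant of E# major is C##.
C## up to F##: letters C→F make it a fourth; 5 semitones makes it perfect.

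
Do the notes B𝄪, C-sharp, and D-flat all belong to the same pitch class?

B## is pitch class 1; C# is pitch class 1; Db is pitch class 1.
All spellings map to pitch class 1, so they are enharmonically equivalent.

Yes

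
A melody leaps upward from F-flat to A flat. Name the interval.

major third

The letter names run F→A, a span of 2 letter steps, so the interval is some kind of third.
Fb to Ab is 4 semitones. A major third is 4, so 4 makes it major.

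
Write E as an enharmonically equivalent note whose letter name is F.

Fb

Plain F sits 1 semitone above E, so on the letter F the same pitch needs a flat: Fb.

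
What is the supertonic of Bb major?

C

The Bb major scale runs Bb C D Eb F G A.
Degree 2 is C.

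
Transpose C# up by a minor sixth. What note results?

A

C up a major sixth is A, so the target letter is A.
From C#, a minor sixth is 8 semitones up: A.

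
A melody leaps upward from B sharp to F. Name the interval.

doubly diminished fifth

The letter names run B→F, a span of 4 letter steps, so the interval is some kind of fifth.
B# to F is 5 semitones. A perfect fifth is 7, so 5 makes it doubly diminished.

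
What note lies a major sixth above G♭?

Eb

A sixth above G lands on the letter E.
A major sixth spans 9 semitones, so Gb moves to pitch class 3. On the letter E that is Eb.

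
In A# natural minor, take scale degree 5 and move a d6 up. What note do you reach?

C

Scale degree 5 of A# natural minor is E#.
A diminished sixth (7 semitones) above E# lands on the letter C, giving C.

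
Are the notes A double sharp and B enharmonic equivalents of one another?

A## is pitch class 11; B is pitch class 11.
All spellings map to pitch class 11, so they are enharmonically equivalent.

Yes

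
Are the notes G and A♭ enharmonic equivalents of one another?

No

Two spellings are enharmonically equivalent only if they share a pitch class.
Here G → 7, Ab → 8; 7 ≠ 8, so they are not.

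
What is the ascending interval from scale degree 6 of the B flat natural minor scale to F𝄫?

Scale degree 6 of Bb natural minor is Gb.
Gb up to Fbb: letters G→F make it a seventh; 9 semitones makes it diminished.

diminished seventh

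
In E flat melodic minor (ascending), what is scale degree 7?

Degree 7 takes the letter 6 steps above E, which is D.
In melodic minor (ascending), degree 7 sits 11 semitones above the tonic. Eb + 11 semitones is pitch class 2, spelled on D as D.

D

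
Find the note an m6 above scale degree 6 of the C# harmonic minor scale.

F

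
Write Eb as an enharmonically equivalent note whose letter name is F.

Eb is pitch class 3. The letter F alone is pitch class 5.
To reach pitch class 3 from F requires an offset of -2 semitones, i.e. double flat: Fbb.

Fbb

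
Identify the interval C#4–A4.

The letter names run C→A, a span of 5 letter steps, so the interval is some kind of sixth.
C# to A is 8 semitones. A major sixth is 9, so 8 makes it minor.

minor sixth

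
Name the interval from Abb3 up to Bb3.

augmented second

Counting letters A–B gives a second.
Abb→Bb = 3 semitones, 1 wider than the major second (2), so augmented.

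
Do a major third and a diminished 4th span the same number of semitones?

A major third spans 4 semitones; a diminished fourth spans 4.
They are enharmonically equivalent.

Yes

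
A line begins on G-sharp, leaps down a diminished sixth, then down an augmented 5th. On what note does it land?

A diminished sixth down from G# is B## (letter B, 7 semitones down).
An augmented fifth down from B## is E# (letter E, 8 semitones down).

E#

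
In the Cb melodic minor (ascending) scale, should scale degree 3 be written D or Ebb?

Each scale degree takes a distinct letter name. Degree 3 of a scale on C must use the letter E.
Ebb and D are enharmonically the same pitch, but only Ebb uses the letter E, so it is the correct spelling here.

Ebb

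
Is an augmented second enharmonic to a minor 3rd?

Yes

An augmented second spans 3 semitones; a minor third spans 3.
They are enharmonically equivalent.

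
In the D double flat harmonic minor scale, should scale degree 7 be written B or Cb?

Each scale degree takes a distinct letter name. Degree 7 of a scale on D must use the letter C.
Cb and B are enharmonically the same pitch, but only Cb uses the letter C, so it is the correct spelling here.

Cb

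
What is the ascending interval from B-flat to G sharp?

Counting letters B–C–D–E–F–G gives a sixth.
Bb→G# = 10 semitones, 1 wider than the major sixth (9), so augmented.

augmented sixth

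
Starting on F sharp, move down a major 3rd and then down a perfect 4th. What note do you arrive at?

A

A major third down from F# is D (letter D, 4 semitones down).
A perfect fourth down from D is A (letter A, 5 semitones down).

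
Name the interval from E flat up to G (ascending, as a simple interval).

Counting letters E–F–G gives a third.
Eb→G = 4 semitones, exactly the major third.

major third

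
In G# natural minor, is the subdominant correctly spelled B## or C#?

C#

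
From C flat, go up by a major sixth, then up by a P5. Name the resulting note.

Eb

A major sixth up from Cb is Ab (letter A, 9 semitones up).
A perfect fifth up from Ab is Eb (letter E, 7 semitones up).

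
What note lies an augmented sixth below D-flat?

A sixth below D lands on the letter F.
An augmented sixth spans 10 semitones, so Db moves to pitch class 3. On the letter F that is Fbb.

Fbb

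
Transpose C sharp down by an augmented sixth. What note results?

Eb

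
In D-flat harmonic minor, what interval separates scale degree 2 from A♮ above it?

augmented fourth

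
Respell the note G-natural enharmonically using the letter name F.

G is pitch class 7. The letter F alone is pitch class 5.
To reach pitch class 7 from F requires an offset of +2 semitones, i.e. double sharp: F##.

F##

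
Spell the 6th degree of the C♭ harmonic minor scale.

Abb

The Cb harmonic minor scale runs Cb Db Ebb Fb Gb Abb Bb.
Degree 6 is Abb.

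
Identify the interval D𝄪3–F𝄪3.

Counting letters D–E–F gives a third.
D##→F## = 3 semitones, 1 narrower than the major third (4), so minor.

minor third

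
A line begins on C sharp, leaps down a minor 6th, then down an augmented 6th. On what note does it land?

A minor sixth down from C# is E# (letter E, 8 semitones down).
An augmented sixth down from E# is G (letter G, 10 semitones down).

G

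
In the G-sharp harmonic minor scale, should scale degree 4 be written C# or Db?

C#

Each scale degree takes a distinct letter name. Degree 4 of a scale on G must use the letter C.
C# and Db are enharmonically the same pitch, but only C# uses the letter C, so it is the correct spelling here.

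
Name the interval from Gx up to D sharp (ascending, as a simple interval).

diminished fifth

The letter names run G→D, a span of 4 letter steps, so the interval is some kind of fifth.
G## to D# is 6 semitones. A perfect fifth is 7, so 6 makes it diminished.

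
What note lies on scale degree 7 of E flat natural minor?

Db

Degree 7 takes the letter 6 steps above E, which is D.
In natural minor, degree 7 sits 10 semitones above the tonic. Eb + 10 semitones is pitch class 1, spelled on D as Db.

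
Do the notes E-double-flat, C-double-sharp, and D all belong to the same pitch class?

Yes

Ebb = pitch class 2 and C## = pitch class 2 and D = pitch class 2 — the same pitch class, so they are enharmonic equivalents.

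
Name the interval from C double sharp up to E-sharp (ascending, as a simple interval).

minor third

Counting letters C–D–E gives a third.
C##→E# = 3 semitones, 1 narrower than the major third (4), so minor.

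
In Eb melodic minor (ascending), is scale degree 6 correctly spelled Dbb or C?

Each scale degree takes a distinct letter name. Degree 6 of a scale on E must use the letter C.
C and Dbb are enharmonically the same pitch, but only C uses the letter C, so it is the correct spelling here.

C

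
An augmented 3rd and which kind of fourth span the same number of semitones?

perfect

An augmented third spans 5 semitones.
A fourth spanning 5 semitones is perfect (the perfect fourth is 5).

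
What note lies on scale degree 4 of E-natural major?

Degree 4 takes the letter 3 steps above E, which is A.
In major, degree 4 sits 5 semitones above the tonic. E + 5 semitones is pitch class 9, spelled on A as A.

A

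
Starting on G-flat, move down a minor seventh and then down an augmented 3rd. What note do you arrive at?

Fbb

A minor seventh down from Gb is Ab (letter A, 10 semitones down).
An augmented third down from Ab is Fbb (letter F, 5 semitones down).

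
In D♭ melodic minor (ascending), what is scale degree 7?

C

The Db melodic minor (ascending) scale runs Db Eb Fb Gb Ab Bb C.
Degree 7 is C.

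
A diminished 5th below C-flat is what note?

C down a perfect fifth is F, so the target letter is F.
From Cb, a diminished fifth is 6 semitones down: F.

F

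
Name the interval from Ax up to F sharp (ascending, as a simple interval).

diminished sixth

Counting letters A–B–C–D–E–F gives a sixth.
A##→F# = 7 semitones, 2 narrower than the major sixth (9), so diminished.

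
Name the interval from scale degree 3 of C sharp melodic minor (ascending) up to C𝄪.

augmented sixth

Scale degree 3 of C# melodic minor (ascending) is E.
E up to C##: letters E→C make it a sixth; 10 semitones makes it augmented.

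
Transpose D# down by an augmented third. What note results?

D down a major third is Bb, so the target letter is B.
From D#, an augmented third is 5 semitones down: Bb.

Bb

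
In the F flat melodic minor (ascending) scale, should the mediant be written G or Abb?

Abb

Each scale degree takes a distinct letter name. Degree 3 of a scale on F must use the letter A.
Abb and G are enharmonically the same pitch, but only Abb uses the letter A, so it is the correct spelling here.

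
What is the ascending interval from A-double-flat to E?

The letter names run A→E, a span of 4 letter steps, so the interval is some kind of fifth.
Abb to E is 9 semitones. A perfect fifth is 7, so 9 makes it doubly augmented.

doubly augmented fifth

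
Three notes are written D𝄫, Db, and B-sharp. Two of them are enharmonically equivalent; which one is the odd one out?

In 12-tone equal temperament, enharmonic equivalents share a pitch class. Dbb is pitch class 0; Db is pitch class 1; B# is pitch class 0.
Dbb and B# share pitch class 0, while Db is pitch class 1.

Db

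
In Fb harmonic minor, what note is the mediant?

Degree 3 takes the letter 2 steps above F, which is A.
In harmonic minor, degree 3 sits 3 semitones above the tonic. Fb + 3 semitones is pitch class 7, spelled on A as Abb.

Abb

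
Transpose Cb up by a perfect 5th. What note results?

A fifth above C lands on the letter G.
A perfect fifth spans 7 semitones, so Cb moves to pitch class 6. On the letter G that is Gb.

Gb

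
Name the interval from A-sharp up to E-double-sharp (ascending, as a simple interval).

augmented fifth

The letter names run A→E, a span of 4 letter steps, so the interval is some kind of fifth.
A# to E## is 8 semitones. A perfect fifth is 7, so 8 makes it augmented.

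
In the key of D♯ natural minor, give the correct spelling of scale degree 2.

E#

Degree 2 takes the letter 1 step above D, which is E.
In natural minor, degree 2 sits 2 semitones above the tonic. D# + 2 semitones is pitch class 5, spelled on E as E#.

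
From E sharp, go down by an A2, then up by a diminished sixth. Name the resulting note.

An augmented second down from E# is D (letter D, 3 semitones down).
A diminished sixth up from D is Bbb (letter B, 7 semitones up).

Bbb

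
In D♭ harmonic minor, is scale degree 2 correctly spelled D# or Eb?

Each scale degree takes a distinct letter name. Degree 2 of a scale on D must use the letter E.
Eb and D# are enharmonically the same pitch, but only Eb uses the letter E, so it is the correct spelling here.

Eb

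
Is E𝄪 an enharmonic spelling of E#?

No

Two spellings are enharmonically equivalent only if they share a pitch class.
Here E## → 6, E# → 5; 5 ≠ 6, so they are not.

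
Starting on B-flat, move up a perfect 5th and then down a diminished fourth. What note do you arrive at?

C#

A perfect fifth up from Bb is F (letter F, 7 semitones up).
A diminished fourth down from F is C# (letter C, 4 semitones down).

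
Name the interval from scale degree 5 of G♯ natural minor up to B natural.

minor sixth

Scale degree 5 of G# natural minor is D#.
D# up to B: letters D→B make it a sixth; 8 semitones makes it minor.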